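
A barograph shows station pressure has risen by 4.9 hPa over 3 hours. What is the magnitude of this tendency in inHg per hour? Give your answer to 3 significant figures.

0.0482 inHg per hour

4.9 hPa / 3 h × 0.02953 inHg/hPa = 0.0482 inHg/h.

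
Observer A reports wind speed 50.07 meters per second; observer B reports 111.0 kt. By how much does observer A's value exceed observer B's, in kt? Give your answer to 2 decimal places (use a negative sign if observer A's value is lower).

observer A: 50.07 m/s = 97.3283 kt.
Difference: 97.3283 − 111.0000 = -13.67 kt.

-13.67 kt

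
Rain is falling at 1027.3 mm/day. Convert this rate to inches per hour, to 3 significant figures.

1.69 in/hour

1027.3 mm/day × 0.0393701 in/mm × 0.0416667 day/hour = 1.69 in/hour.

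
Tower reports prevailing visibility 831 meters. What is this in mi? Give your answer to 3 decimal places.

1 m = 0.000621371 SM, so 831 × 0.000621371 = 0.516 SM.

0.516 SM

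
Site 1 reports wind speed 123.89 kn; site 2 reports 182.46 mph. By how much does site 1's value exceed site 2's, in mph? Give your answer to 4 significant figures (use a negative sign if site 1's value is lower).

-39.89 mph

site 1: 123.89 kt = 142.5701 mph.
Difference: 142.5701 − 182.4600 = -39.89 mph.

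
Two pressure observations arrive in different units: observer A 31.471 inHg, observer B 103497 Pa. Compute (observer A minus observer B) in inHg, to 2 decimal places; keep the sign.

0.91 inHg

observer B: 103497 Pa = 30.5626 inHg.
Difference: 31.4710 − 30.5626 = 0.91 inHg.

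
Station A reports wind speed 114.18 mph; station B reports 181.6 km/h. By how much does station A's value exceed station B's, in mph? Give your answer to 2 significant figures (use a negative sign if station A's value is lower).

station B: 181.6 km/h = 112.841 mph.
Difference: 114.180 − 112.841 = 1.3 mph.

1.3 mph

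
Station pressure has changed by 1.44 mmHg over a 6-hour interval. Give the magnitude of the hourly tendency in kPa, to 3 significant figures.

1.44 mmHg / 6 h × 0.133322 kPa/mmHg = 0.0320 kPa/h.

0.0320 kPa per hour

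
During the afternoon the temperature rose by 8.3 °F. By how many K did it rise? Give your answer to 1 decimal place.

A change of 1 °C equals a change of 1.8 °F: ΔK = 8.3 × 0.5556 = 4.6 K.

4.6 K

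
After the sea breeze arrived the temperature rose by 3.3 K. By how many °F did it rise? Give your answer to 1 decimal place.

5.9 °F

For a temperature change the 32° offset cancels: Δ°F = 3.3 × 1.8 = 5.9 °F.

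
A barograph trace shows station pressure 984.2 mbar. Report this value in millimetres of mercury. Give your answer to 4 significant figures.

1 mb = 0.750062 mmHg, so 984.2 × 0.750062 = 738.2 mmHg.

738.2 mmHg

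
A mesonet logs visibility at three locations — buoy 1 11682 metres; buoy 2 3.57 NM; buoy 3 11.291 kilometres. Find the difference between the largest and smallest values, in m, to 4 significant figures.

buoy 2: 3.57 nmi = 6611.64 m.
buoy 3: 11.291 km = 11291.00 m.
Spread: 11682.00 − 6611.64 = 5070 m.

5070 m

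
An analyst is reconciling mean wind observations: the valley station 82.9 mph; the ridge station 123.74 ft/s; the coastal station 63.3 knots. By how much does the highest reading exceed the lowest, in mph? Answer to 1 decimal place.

11.5 mph

the ridge station: 123.74 ft/s = 84.368 mph.
the coastal station: 63.3 kt = 72.844 mph.
Spread: 84.368 − 72.844 = 11.5 mph.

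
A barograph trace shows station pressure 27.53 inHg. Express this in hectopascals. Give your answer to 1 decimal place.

1 inHg = 33.8639 hPa, so 27.53 × 33.8639 = 932.3 hPa.

932.3 hPa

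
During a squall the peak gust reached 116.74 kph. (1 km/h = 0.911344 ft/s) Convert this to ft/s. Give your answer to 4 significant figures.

106.4 ft/s

1 km/h = 0.911344 ft/s, so 116.74 × 0.911344 = 106.4 ft/s.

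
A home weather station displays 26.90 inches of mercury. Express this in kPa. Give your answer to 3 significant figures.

91.1 kPa

1 inHg = 3.38639 kPa, so 26.90 × 3.38639 = 91.1 kPa.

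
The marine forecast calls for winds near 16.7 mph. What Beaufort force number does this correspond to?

Beaufort force 4

16.7 mph = 7.5 m/s, which is Beaufort 4 (moderate breeze, 5.5–7.9 m/s).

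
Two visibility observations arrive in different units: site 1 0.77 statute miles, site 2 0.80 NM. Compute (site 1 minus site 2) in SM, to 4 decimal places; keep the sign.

-0.1506 SM

site 2: 0.80 nmi = 0.920624 SM.
Difference: 0.770000 − 0.920624 = -0.1506 SM.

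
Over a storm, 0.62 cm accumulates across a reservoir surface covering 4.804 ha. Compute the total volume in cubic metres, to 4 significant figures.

Depth: 0.62 cm × 10 = 6.2 mm.
Area: 4.804 ha = 48040 m².
1 mm over 1 m² is 1 L, so volume = 6.2 × 48040 = 297848 L = 297.8 m³.

297.8 cubic metres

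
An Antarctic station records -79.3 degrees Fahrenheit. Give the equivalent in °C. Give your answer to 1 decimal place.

-61.8 °C

°C = (°F − 32) × 5/9 = (-79.3 − 32) / 1.8 = -61.8 °C.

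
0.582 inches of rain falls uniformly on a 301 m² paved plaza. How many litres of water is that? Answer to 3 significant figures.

Depth: 0.582 in × 25.4 = 14.7828 mm.
1 mm over 1 m² is 1 L, so volume = 14.7828 × 301 = 4449.6228 L ≈ 4450 L.

4450 litres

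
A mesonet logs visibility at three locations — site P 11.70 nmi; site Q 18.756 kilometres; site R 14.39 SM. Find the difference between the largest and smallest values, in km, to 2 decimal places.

4.40 km

site P: 11.70 nmi = 21.6684 km.
site R: 14.39 SM = 23.1585 km.
Spread: 23.1585 − 18.7560 = 4.40 km.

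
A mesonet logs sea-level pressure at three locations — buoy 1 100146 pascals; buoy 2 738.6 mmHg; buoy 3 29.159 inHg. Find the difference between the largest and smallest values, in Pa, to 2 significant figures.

1700 Pa

buoy 2: 738.6 mmHg = 98471.92 Pa.
buoy 3: 29.159 inHg = 98743.72 Pa.
Spread: 100146.00 − 98471.92 = 1700 Pa.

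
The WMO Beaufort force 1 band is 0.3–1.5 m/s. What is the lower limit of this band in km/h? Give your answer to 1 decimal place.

0.3–1.5 m/s × 3.6 = 1.1–5.4 km/h.

1.1 km/h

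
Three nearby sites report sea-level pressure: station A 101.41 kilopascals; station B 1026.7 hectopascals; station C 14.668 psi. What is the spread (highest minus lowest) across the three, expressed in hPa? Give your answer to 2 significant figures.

15 hPa

station A: 101.41 kPa = 1014.10 hPa.
station C: 14.668 psi = 1011.32 hPa.
Spread: 1026.70 − 1011.32 = 15 hPa.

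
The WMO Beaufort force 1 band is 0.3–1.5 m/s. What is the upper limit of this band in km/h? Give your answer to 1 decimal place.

5.4 km/h

0.3–1.5 m/s × 3.6 = 1.1–5.4 km/h.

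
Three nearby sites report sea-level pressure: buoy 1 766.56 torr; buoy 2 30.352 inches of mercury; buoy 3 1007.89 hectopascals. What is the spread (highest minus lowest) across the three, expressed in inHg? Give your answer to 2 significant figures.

0.59 inHg

buoy 1: 766.56 mmHg = 30.1795 inHg.
buoy 3: 1007.89 hPa = 29.7630 inHg.
Spread: 30.3520 − 29.7630 = 0.59 inHg.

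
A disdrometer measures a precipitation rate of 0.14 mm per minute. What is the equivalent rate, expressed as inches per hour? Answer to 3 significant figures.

0.14 mm/minute × 0.0393701 in/mm × 60 minute/hour = 0.331 in/hour.

0.331 in/hour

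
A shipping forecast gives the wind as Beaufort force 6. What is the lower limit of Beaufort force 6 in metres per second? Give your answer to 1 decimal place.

Beaufort 6 (strong breeze) spans 10.8–13.8 m/s.

10.8 m/s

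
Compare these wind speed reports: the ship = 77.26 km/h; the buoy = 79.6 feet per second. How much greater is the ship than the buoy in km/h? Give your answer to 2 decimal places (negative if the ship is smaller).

the buoy: 79.6 ft/s = 87.3435 km/h.
Difference: 77.2600 − 87.3435 = -10.08 km/h.

-10.08 km/h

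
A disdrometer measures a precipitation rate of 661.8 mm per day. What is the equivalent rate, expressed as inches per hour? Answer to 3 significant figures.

661.8 mm/day × 0.0393701 in/mm × 0.0416667 day/hour = 1.09 in/hour.

1.09 in/hour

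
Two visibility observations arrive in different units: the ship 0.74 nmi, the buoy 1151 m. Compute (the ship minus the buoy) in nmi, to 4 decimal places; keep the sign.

0.1185 nmi

the buoy: 1151 m = 0.621490 nmi.
Difference: 0.740000 − 0.621490 = 0.1185 nmi.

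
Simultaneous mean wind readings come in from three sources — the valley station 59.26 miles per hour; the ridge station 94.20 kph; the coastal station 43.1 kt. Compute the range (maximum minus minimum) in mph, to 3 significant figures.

the ridge station: 94.20 km/h = 58.5332 mph.
the coastal station: 43.1 kt = 49.5986 mph.
Spread: 59.2600 − 49.5986 = 9.66 mph.

9.66 mph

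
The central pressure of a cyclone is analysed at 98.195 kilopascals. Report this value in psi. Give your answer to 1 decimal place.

14.2 psi

1 kPa = 0.145038 psi, so 98.195 × 0.145038 = 14.2 psi.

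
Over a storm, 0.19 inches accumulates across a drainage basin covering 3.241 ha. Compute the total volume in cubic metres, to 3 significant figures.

Depth: 0.19 in × 25.4 = 4.826 mm.
Area: 3.241 ha = 32410 m².
1 mm over 1 m² is 1 L, so volume = 4.826 × 32410 = 156410.66 L = 156 m³.

156 cubic metres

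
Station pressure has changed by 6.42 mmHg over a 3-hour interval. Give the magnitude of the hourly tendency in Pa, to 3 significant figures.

6.42 mmHg / 3 h × 133.322 Pa/mmHg = 285 Pa/h.

285 Pa per hour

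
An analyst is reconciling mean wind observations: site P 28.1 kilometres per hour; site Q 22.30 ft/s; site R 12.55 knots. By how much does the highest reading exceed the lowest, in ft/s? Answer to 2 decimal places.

4.43 ft/s

site P: 28.1 km/h = 25.6088 ft/s.
site R: 12.55 kt = 21.1820 ft/s.
Spread: 25.6088 − 21.1820 = 4.43 ft/s.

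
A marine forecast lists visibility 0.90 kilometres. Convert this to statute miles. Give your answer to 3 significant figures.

1 km = 0.621371 SM, so 0.90 × 0.621371 = 0.559 SM.

0.559 SM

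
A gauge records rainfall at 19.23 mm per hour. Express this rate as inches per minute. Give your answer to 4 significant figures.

0.01262 in/minute

19.23 mm/hour × 0.0393701 in/mm × 0.0166667 hour/minute = 0.01262 in/minute.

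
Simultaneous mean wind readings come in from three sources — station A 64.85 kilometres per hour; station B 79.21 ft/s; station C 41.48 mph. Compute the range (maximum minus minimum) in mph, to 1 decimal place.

13.7 mph

station A: 64.85 km/h = 40.296 mph.
station B: 79.21 ft/s = 54.007 mph.
Spread: 54.007 − 40.296 = 13.7 mph.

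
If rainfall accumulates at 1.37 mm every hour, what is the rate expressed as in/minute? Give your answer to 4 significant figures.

1.37 mm/hour × 0.0393701 in/mm × 0.0166667 hour/minute = 0.0008990 in/minute.

0.0008990 in/minute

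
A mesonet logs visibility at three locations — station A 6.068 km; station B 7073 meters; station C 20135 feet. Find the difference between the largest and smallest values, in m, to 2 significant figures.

1000 m

station A: 6.068 km = 6068.00 m.
station C: 20135 ft = 6137.15 m.
Spread: 7073.00 − 6068.00 = 1000 m.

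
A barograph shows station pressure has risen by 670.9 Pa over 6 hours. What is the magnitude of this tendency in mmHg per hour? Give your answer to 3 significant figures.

670.9 Pa / 6 h × 0.00750062 mmHg/Pa = 0.839 mmHg/h.

0.839 mmHg per hour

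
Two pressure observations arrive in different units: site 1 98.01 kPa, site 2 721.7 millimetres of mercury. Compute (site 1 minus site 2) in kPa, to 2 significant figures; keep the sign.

site 2: 721.7 mmHg = 96.219 kPa.
Difference: 98.010 − 96.219 = 1.8 kPa.

1.8 kPa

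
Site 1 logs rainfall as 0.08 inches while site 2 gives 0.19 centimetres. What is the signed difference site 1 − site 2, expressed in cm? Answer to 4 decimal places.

site 1: 0.08 in = 0.203200 cm.
Difference: 0.203200 − 0.190000 = 0.0132 cm.

0.0132 cm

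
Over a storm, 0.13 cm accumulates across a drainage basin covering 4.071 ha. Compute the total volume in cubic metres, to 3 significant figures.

Depth: 0.13 cm × 10 = 1.3 mm.
Area: 4.071 ha = 40710 m².
1 mm over 1 m² is 1 L, so volume = 1.3 × 40710 = 52923 L = 52.9 m³.

52.9 cubic metres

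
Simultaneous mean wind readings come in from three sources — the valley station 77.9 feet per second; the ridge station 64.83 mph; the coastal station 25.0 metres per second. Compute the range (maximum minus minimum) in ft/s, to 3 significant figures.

the ridge station: 64.83 mph = 95.084 ft/s.
the coastal station: 25.0 m/s = 82.021 ft/s.
Spread: 95.084 − 77.900 = 17.2 ft/s.

17.2 ft/s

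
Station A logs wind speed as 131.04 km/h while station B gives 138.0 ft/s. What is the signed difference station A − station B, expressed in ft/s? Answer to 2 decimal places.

-18.58 ft/s

station A: 131.04 km/h = 119.4226 ft/s.
Difference: 119.4226 − 138.0000 = -18.58 ft/s.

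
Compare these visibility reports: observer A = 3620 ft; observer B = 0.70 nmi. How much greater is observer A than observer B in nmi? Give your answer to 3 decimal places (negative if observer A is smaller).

-0.104 nmi

observer A: 3620 ft = 0.59578 nmi.
Difference: 0.59578 − 0.70000 = -0.104 nmi.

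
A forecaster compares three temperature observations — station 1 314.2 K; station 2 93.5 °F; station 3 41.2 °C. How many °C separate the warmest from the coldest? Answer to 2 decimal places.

station 1: 314.2 K = 41.050 °C.
station 2: 93.5 °F = 34.167 °C.
Spread: 41.200 − 34.167 = 7.033 °C.

7.03 °C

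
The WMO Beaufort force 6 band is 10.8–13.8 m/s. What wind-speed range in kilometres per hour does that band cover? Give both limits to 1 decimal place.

38.9 to 49.7 km/h

10.8–13.8 m/s × 3.6 = 38.9–49.7 km/h.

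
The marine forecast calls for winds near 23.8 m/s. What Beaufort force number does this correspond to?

Beaufort force 9

23.8 m/s lies in the Beaufort 9 band (strong gale, 20.8–24.4 m/s).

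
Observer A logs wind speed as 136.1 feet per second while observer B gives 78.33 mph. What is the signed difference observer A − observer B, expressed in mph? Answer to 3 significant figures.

observer A: 136.1 ft/s = 92.795 mph.
Difference: 92.795 − 78.330 = 14.5 mph.

14.5 mph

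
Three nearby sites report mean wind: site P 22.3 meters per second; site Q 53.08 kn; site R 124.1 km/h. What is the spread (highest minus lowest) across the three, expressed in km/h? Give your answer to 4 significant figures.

43.82 km/h

site P: 22.3 m/s = 80.2800 km/h.
site Q: 53.08 kt = 98.3042 km/h.
Spread: 124.1000 − 80.2800 = 43.82 km/h.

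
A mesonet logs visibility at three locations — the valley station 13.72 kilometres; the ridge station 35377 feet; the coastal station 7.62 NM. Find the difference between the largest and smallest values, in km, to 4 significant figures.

3.329 km

the ridge station: 35377 ft = 10.78291 km.
the coastal station: 7.62 nmi = 14.11224 km.
Spread: 14.11224 − 10.78291 = 3.329 km.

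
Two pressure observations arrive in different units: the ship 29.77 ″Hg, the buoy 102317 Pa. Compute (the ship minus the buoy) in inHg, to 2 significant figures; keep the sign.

-0.44 inHg

the buoy: 102317 Pa = 30.2142 inHg.
Difference: 29.7700 − 30.2142 = -0.44 inHg.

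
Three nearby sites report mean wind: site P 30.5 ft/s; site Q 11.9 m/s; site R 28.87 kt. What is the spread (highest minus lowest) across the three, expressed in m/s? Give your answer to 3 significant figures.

5.56 m/s

site P: 30.5 ft/s = 9.2964 m/s.
site R: 28.87 kt = 14.8520 m/s.
Spread: 14.8520 − 9.2964 = 5.56 m/s.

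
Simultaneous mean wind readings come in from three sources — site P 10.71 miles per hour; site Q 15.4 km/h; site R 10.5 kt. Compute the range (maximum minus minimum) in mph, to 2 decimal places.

2.51 mph

site Q: 15.4 km/h = 9.5691 mph.
site R: 10.5 kt = 12.0832 mph.
Spread: 12.0832 − 9.5691 = 2.51 mph.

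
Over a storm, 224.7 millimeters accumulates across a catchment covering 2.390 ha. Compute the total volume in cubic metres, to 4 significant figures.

5370 cubic metres

Area: 2.390 ha = 23900 m².
1 mm over 1 m² is 1 L, so volume = 224.7 × 23900 = 5370330 L = 5370 m³.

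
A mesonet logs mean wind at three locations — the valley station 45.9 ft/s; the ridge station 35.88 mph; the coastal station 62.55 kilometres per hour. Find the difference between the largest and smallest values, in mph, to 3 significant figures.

7.57 mph

the valley station: 45.9 ft/s = 31.2955 mph.
the coastal station: 62.55 km/h = 38.8668 mph.
Spread: 38.8668 − 31.2955 = 7.57 mph.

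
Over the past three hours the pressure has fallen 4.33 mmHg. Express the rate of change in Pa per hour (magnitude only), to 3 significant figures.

4.33 mmHg / 3 h × 133.322 Pa/mmHg = 192 Pa/h.

192 Pa per hour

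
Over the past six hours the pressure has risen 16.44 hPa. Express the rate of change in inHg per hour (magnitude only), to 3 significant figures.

0.0809 inHg per hour

16.44 hPa / 6 h × 0.02953 inHg/hPa = 0.0809 inHg/h.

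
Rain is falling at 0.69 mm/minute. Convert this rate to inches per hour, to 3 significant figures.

0.69 mm/minute × 0.0393701 in/mm × 60 minute/hour = 1.63 in/hour.

1.63 in/hour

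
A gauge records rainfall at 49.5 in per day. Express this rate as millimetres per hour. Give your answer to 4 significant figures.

52.39 mm/hour

49.5 in/day × 25.4 mm/in × 0.0416667 day/hour = 52.39 mm/hour.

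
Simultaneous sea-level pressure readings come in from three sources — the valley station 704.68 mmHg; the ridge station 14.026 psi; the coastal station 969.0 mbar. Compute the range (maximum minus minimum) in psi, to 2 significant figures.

the valley station: 704.68 mmHg = 13.6262 psi.
the coastal station: 969.0 mb = 14.0542 psi.
Spread: 14.0542 − 13.6262 = 0.43 psi.

0.43 psi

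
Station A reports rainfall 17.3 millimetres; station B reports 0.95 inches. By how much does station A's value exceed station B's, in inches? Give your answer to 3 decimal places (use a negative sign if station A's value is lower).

-0.269 in

station A: 17.3 mm = 0.68110 in.
Difference: 0.68110 − 0.95000 = -0.269 in.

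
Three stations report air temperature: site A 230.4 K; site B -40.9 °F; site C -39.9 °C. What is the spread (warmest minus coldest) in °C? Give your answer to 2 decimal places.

2.85 °C

site A: 230.4 K = -42.750 °C.
site B: -40.9 °F = -40.500 °C.
Spread: (-39.900) − (-42.750) = 2.850 °C.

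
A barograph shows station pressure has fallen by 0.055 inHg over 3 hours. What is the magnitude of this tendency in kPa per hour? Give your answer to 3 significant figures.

0.055 inHg / 3 h × 3.38639 kPa/inHg = 0.0621 kPa/h.

0.0621 kPa per hour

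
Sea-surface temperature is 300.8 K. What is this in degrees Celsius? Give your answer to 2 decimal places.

27.65 °C

°C = 300.8 − 273.15 = 27.65 °C.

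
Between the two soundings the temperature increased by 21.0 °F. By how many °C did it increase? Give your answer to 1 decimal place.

Converting a difference, only the 9/5 scale factor applies: Δ°C = 21.0 × 0.5556 = 11.7 °C.

11.7 °C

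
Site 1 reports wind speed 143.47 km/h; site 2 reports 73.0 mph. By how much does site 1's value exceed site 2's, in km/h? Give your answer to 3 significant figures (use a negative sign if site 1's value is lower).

site 2: 73.0 mph = 117.482 km/h.
Difference: 143.470 − 117.482 = 26.0 km/h.

26.0 km/h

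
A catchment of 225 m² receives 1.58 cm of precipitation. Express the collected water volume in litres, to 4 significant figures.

Depth: 1.58 cm × 10 = 15.8 mm.
1 mm over 1 m² is 1 L, so volume = 15.8 × 225 = 3555 L.

3555 litres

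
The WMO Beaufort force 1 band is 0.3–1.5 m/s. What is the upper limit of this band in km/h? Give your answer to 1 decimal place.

5.4 km/h

0.3–1.5 m/s × 3.6 = 1.1–5.4 km/h.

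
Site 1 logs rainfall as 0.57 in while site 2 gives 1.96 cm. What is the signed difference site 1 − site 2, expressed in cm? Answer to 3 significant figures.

-0.512 cm

site 1: 0.57 in = 1.44780 cm.
Difference: 1.44780 − 1.96000 = -0.512 cm.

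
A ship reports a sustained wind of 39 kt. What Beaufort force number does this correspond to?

39 kt lies in the Beaufort 8 band (gale, 34–40 kt).

Beaufort force 8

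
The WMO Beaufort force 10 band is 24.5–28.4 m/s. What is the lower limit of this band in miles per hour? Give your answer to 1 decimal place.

54.8 mph

24.5–28.4 m/s × 2.237 = 54.8–63.5 mph.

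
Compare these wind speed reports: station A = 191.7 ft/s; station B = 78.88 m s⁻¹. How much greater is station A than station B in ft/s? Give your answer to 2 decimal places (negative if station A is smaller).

-67.09 ft/s

station B: 78.88 m/s = 258.7927 ft/s.
Difference: 191.7000 − 258.7927 = -67.09 ft/s.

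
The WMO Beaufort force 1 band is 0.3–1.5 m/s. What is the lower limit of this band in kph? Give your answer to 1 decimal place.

0.3–1.5 m/s × 3.6 = 1.1–5.4 km/h.

1.1 km/h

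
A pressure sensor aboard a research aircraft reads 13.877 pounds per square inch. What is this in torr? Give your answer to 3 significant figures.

1 psi = 51.7149 mmHg, so 13.877 × 51.7149 = 718 mmHg.

718 mmHg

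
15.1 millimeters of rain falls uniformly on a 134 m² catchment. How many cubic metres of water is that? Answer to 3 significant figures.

2.02 cubic metres

1 mm over 1 m² is 1 L, so volume = 15.1 × 134 = 2023.4 L = 2.02 m³.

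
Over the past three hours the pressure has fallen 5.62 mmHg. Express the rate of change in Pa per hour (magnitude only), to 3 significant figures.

250 Pa per hour

5.62 mmHg / 3 h × 133.322 Pa/mmHg = 250 Pa/h.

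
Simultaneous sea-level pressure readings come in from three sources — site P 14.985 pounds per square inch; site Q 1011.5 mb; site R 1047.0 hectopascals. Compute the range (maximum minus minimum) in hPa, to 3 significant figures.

site P: 14.985 psi = 1033.179 hPa.
site Q: 1011.5 mb = 1011.500 hPa.
Spread: 1047.000 − 1011.500 = 35.5 hPa.

35.5 hPa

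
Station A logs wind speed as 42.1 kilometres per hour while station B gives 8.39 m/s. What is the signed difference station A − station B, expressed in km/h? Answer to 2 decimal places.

11.90 km/h

station B: 8.39 m/s = 30.2040 km/h.
Difference: 42.1000 − 30.2040 = 11.90 km/h.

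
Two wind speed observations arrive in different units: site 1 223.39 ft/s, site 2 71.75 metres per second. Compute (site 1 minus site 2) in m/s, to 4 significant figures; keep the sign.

site 1: 223.39 ft/s = 68.08927 m/s.
Difference: 68.08927 − 71.75000 = -3.661 m/s.

-3.661 m/s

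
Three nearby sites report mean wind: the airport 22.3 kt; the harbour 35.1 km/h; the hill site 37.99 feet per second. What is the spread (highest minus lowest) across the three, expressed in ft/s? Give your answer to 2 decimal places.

the airport: 22.3 kt = 37.6382 ft/s.
the harbour: 35.1 km/h = 31.9882 ft/s.
Spread: 37.9900 − 31.9882 = 6.00 ft/s.

6.00 ft/s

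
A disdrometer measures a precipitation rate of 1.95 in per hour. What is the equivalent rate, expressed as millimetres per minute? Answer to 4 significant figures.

0.8255 mm/minute

1.95 in/hour × 25.4 mm/in × 0.0166667 hour/minute = 0.8255 mm/minute.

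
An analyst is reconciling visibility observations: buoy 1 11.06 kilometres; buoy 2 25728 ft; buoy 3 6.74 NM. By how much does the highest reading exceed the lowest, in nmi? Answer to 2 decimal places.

buoy 1: 11.06 km = 5.9719 nmi.
buoy 2: 25728 ft = 4.2343 nmi.
Spread: 6.7400 − 4.2343 = 2.51 nmi.

2.51 nmi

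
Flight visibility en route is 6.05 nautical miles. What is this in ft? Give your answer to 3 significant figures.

36800 ft

1 nmi = 6076.12 ft, so 6.05 × 6076.12 = 36800 ft.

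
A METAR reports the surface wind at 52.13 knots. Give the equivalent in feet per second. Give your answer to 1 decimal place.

1 kt = 1.68781 ft/s, so 52.13 × 1.68781 = 88.0 ft/s.

88.0 ft/s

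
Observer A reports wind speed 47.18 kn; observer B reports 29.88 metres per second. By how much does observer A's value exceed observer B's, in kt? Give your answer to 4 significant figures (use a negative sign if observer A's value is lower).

observer B: 29.88 m/s = 58.0821 kt.
Difference: 47.1800 − 58.0821 = -10.90 kt.

-10.90 kt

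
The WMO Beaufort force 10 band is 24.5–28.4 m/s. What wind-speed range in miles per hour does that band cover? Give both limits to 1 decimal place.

24.5–28.4 m/s × 2.237 = 54.8–63.5 mph.

54.8 to 63.5 mph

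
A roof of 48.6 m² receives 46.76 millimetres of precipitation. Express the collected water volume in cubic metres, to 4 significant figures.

2.273 cubic metres

1 mm over 1 m² is 1 L, so volume = 46.76 × 48.6 = 2272.536 L = 2.273 m³.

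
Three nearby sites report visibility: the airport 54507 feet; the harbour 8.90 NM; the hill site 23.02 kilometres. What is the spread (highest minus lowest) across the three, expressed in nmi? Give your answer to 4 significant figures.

the airport: 54507 ft = 8.97070 nmi.
the hill site: 23.02 km = 12.42981 nmi.
Spread: 12.42981 − 8.90000 = 3.530 nmi.

3.530 nmi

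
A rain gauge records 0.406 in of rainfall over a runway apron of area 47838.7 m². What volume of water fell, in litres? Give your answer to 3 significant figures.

493000 litres

Depth: 0.406 in × 25.4 = 10.3124 mm.
1 mm over 1 m² is 1 L, so volume = 10.3124 × 47838.7 = 493331.81 L ≈ 493000 L.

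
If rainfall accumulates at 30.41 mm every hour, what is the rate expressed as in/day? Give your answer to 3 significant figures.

28.7 in/day

30.41 mm/hour × 0.0393701 in/mm × 24 hour/day = 28.7 in/day.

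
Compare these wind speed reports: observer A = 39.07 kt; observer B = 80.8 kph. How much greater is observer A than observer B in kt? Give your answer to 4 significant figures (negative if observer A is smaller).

observer B: 80.8 km/h = 43.62851 kt.
Difference: 39.07000 − 43.62851 = -4.559 kt.

-4.559 kt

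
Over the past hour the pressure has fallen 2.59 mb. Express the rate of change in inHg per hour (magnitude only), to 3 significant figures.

0.0765 inHg per hour

2.59 mb / 1 h × 0.02953 inHg/mb = 0.0765 inHg/h.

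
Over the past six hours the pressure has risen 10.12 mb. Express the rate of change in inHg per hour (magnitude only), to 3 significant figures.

0.0498 inHg per hour

10.12 mb / 6 h × 0.02953 inHg/mb = 0.0498 inHg/h.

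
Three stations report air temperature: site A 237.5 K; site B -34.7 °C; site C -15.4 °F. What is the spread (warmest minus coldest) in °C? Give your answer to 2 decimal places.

9.32 °C

site A: 237.5 K = -35.650 °C.
site C: -15.4 °F = -26.333 °C.
Spread: (-26.333) − (-35.650) = 9.317 °C.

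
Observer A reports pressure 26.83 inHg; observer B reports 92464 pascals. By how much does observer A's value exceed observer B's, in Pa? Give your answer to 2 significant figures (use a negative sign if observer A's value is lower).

-1600 Pa

observer A: 26.83 inHg = 90856.82 Pa.
Difference: 90856.82 − 92464.00 = -1600 Pa.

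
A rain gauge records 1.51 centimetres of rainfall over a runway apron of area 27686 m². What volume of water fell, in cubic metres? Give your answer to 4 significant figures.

418.1 cubic metres

Depth: 1.51 cm × 10 = 15.1 mm.
1 mm over 1 m² is 1 L, so volume = 15.1 × 27686 = 418058.6 L = 418.1 m³.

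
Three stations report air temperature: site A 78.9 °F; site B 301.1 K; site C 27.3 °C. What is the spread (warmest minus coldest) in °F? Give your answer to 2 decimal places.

site A: 78.9 °F = 26.056 °C.
site B: 301.1 K = 27.950 °C.
Spread: 27.950 − 26.056 = 1.894 °C = 3.41 °F.

3.41 °F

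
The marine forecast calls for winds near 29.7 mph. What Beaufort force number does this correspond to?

Beaufort force 6

29.7 mph = 13.3 m/s, which is Beaufort 6 (strong breeze, 10.8–13.8 m/s).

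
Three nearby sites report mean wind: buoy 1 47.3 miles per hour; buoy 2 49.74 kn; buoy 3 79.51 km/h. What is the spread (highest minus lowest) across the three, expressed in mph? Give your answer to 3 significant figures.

buoy 2: 49.74 kt = 57.2398 mph.
buoy 3: 79.51 km/h = 49.4052 mph.
Spread: 57.2398 − 47.3000 = 9.94 mph.

9.94 mph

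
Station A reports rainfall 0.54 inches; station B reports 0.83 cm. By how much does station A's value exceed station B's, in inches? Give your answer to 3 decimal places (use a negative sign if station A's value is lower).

0.213 in

station B: 0.83 cm = 0.32677 in.
Difference: 0.54000 − 0.32677 = 0.213 in.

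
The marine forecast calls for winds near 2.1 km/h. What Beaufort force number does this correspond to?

Beaufort force 1

2.1 km/h = 0.6 m/s, which is Beaufort 1 (light air, 0.3–1.5 m/s).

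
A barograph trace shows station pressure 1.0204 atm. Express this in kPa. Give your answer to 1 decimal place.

103.4 kPa

1 atm = 101.325 kPa, so 1.0204 × 101.325 = 103.4 kPa.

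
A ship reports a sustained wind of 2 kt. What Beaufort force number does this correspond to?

2 kt lies in the Beaufort 1 band (light air, 1–3 kt).

Beaufort force 1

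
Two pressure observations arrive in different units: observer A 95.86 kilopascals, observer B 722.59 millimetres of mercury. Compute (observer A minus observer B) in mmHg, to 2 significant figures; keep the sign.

-3.6 mmHg

observer A: 95.86 kPa = 719.009 mmHg.
Difference: 719.009 − 722.590 = -3.6 mmHg.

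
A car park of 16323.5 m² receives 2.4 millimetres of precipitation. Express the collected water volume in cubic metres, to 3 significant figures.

39.2 cubic metres

1 mm over 1 m² is 1 L, so volume = 2.4 × 16323.5 = 39176.4 L = 39.2 m³.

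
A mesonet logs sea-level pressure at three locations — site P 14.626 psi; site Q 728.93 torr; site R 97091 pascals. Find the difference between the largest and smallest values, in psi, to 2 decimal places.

0.54 psi

site Q: 728.93 mmHg = 14.0952 psi.
site R: 97091 Pa = 14.0819 psi.
Spread: 14.6260 − 14.0819 = 0.54 psi.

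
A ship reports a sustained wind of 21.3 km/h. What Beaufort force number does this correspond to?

Beaufort force 4

21.3 km/h = 5.9 m/s, which is Beaufort 4 (moderate breeze, 5.5–7.9 m/s).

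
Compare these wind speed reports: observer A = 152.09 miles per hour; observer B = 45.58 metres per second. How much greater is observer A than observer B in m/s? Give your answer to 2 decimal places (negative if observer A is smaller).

observer A: 152.09 mph = 67.9903 m/s.
Difference: 67.9903 − 45.5800 = 22.41 m/s.

22.41 m/s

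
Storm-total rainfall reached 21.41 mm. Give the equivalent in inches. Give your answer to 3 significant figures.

0.843 in

1 mm = 0.0393701 in, so 21.41 × 0.0393701 = 0.843 in.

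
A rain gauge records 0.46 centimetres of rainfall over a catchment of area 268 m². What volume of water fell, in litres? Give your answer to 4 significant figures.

Depth: 0.46 cm × 10 = 4.6 mm.
1 mm over 1 m² is 1 L, so volume = 4.6 × 268 = 1232.8 L ≈ 1233 L.

1233 litres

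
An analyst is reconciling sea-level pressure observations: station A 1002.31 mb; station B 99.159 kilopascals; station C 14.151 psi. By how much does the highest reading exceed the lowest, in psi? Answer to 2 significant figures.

0.39 psi

station A: 1002.31 mb = 14.5373 psi.
station B: 99.159 kPa = 14.3818 psi.
Spread: 14.5373 − 14.1510 = 0.39 psi.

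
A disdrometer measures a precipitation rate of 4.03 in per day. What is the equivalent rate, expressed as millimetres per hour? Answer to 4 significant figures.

4.265 mm/hour

4.03 in/day × 25.4 mm/in × 0.0416667 day/hour = 4.265 mm/hour.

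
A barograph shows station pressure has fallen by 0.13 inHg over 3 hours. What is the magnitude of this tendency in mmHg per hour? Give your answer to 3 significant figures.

0.13 inHg / 3 h × 25.4 mmHg/inHg = 1.10 mmHg/h.

1.10 mmHg per hour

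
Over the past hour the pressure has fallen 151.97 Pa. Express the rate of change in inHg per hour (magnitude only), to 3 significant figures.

151.97 Pa / 1 h × 0.0002953 inHg/Pa = 0.0449 inHg/h.

0.0449 inHg per hour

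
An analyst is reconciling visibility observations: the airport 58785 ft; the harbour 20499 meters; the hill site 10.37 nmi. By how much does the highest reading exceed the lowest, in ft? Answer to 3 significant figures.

the harbour: 20499 m = 67253.94 ft.
the hill site: 10.37 nmi = 63009.32 ft.
Spread: 67253.94 − 58785.00 = 8470 ft.

8470 ft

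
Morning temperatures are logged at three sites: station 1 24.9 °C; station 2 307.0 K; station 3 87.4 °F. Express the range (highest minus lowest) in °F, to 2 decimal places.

16.11 °F

station 2: 307.0 K = 33.850 °C.
station 3: 87.4 °F = 30.778 °C.
Spread: 33.850 − 24.900 = 8.950 °C = 16.11 °F.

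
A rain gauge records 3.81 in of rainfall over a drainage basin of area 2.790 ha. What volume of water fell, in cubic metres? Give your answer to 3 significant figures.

Depth: 3.81 in × 25.4 = 96.774 mm.
Area: 2.790 ha = 27900 m².
1 mm over 1 m² is 1 L, so volume = 96.774 × 27900 = 2699994.6 L = 2700 m³.

2700 cubic metres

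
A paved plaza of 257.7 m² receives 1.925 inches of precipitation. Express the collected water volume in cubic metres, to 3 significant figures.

Depth: 1.925 in × 25.4 = 48.895 mm.
1 mm over 1 m² is 1 L, so volume = 48.895 × 257.7 = 12600.241 L = 12.6 m³.

12.6 cubic metres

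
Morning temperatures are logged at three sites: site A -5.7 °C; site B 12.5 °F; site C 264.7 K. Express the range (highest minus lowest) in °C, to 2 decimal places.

5.13 °C

site B: 12.5 °F = -10.833 °C.
site C: 264.7 K = -8.450 °C.
Spread: (-5.700) − (-10.833) = 5.133 °C.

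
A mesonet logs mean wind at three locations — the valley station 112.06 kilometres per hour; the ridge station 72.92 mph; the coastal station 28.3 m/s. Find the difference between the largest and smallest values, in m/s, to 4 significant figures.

4.298 m/s

the valley station: 112.06 km/h = 31.12778 m/s.
the ridge station: 72.92 mph = 32.59816 m/s.
Spread: 32.59816 − 28.30000 = 4.298 m/s.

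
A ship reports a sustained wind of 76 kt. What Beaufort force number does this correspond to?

Beaufort force 12

76 kt lies in the Beaufort 12 band (hurricane force, ≥64 kt).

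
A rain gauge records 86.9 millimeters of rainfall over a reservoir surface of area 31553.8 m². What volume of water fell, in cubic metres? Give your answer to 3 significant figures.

1 mm over 1 m² is 1 L, so volume = 86.9 × 31553.8 = 2742025.2 L = 2740 m³.

2740 cubic metres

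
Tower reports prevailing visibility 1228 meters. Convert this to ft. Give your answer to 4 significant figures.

1 m = 3.28084 ft, so 1228 × 3.28084 = 4029 ft.

4029 ft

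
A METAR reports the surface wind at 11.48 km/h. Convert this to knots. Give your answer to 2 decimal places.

1 km/h = 0.539957 kt, so 11.48 × 0.539957 = 6.20 kt.

6.20 kt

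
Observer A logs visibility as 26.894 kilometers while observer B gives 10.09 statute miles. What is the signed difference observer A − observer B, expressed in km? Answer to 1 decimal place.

10.7 km

observer B: 10.09 SM = 16.238 km.
Difference: 26.894 − 16.238 = 10.7 km.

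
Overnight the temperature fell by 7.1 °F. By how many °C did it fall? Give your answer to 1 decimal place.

A change of 1 °C equals a change of 1.8 °F: Δ°C = 7.1 × 0.5556 = 3.9 °C.

3.9 °C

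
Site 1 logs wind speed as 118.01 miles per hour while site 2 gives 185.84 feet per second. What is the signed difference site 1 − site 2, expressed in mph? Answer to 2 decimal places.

-8.70 mph

site 2: 185.84 ft/s = 126.7091 mph.
Difference: 118.0100 − 126.7091 = -8.70 mph.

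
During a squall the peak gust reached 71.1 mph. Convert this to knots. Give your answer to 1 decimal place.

61.8 kt

1 mph = 0.868976 kt, so 71.1 × 0.868976 = 61.8 kt.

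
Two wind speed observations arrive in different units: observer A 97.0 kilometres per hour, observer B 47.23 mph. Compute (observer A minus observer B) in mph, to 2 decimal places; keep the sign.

13.04 mph

observer A: 97.0 km/h = 60.2730 mph.
Difference: 60.2730 − 47.2300 = 13.04 mph.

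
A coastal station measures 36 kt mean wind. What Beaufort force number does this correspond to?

Beaufort force 8

36 kt lies in the Beaufort 8 band (gale, 34–40 kt).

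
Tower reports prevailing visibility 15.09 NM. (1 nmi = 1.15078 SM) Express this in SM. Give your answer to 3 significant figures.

17.4 SM

1 nmi = 1.15078 SM, so 15.09 × 1.15078 = 17.4 SM.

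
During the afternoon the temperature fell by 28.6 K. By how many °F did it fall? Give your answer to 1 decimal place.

51.5 °F

Converting a difference, only the 9/5 scale factor applies: Δ°F = 28.6 × 1.8 = 51.5 °F.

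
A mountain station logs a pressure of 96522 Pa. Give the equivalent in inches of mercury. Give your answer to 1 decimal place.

1 Pa = 0.0002953 inHg, so 96522 × 0.0002953 = 28.5 inHg.

28.5 inHg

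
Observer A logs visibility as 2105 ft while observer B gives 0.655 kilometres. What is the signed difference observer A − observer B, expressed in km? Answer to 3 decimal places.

-0.013 km

observer A: 2105 ft = 0.64160 km.
Difference: 0.64160 − 0.65500 = -0.013 km.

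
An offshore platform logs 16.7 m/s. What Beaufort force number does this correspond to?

Beaufort force 7

16.7 m/s lies in the Beaufort 7 band (near gale, 13.9–17.1 m/s).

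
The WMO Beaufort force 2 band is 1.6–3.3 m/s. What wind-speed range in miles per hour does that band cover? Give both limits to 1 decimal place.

1.6–3.3 m/s × 2.237 = 3.6–7.4 mph.

3.6 to 7.4 mph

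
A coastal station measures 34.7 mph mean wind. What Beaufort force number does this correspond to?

Beaufort force 7

34.7 mph = 15.5 m/s, which is Beaufort 7 (near gale, 13.9–17.1 m/s).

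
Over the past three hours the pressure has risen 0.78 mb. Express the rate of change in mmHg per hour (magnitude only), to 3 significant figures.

0.195 mmHg per hour

0.78 mb / 3 h × 0.750062 mmHg/mb = 0.195 mmHg/h.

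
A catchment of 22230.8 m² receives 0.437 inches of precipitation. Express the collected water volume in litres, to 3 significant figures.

Depth: 0.437 in × 25.4 = 11.0998 mm.
1 mm over 1 m² is 1 L, so volume = 11.0998 × 22230.8 = 246757.43 L ≈ 247000 L.

247000 litres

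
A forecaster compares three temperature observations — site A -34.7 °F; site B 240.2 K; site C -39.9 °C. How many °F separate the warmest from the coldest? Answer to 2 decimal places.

site A: -34.7 °F = -37.056 °C.
site B: 240.2 K = -32.950 °C.
Spread: (-32.950) − (-39.900) = 6.950 °C = 12.51 °F.

12.51 °F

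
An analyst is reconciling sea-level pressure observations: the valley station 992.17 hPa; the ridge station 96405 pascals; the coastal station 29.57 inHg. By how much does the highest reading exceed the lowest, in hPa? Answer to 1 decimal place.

the ridge station: 96405 Pa = 964.050 hPa.
the coastal station: 29.57 inHg = 1001.355 hPa.
Spread: 1001.355 − 964.050 = 37.3 hPa.

37.3 hPa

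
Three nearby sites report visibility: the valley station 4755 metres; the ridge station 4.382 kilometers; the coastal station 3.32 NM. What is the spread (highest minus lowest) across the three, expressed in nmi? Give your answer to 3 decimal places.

the valley station: 4755 m = 2.56749 nmi.
the ridge station: 4.382 km = 2.36609 nmi.
Spread: 3.32000 − 2.36609 = 0.954 nmi.

0.954 nmi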